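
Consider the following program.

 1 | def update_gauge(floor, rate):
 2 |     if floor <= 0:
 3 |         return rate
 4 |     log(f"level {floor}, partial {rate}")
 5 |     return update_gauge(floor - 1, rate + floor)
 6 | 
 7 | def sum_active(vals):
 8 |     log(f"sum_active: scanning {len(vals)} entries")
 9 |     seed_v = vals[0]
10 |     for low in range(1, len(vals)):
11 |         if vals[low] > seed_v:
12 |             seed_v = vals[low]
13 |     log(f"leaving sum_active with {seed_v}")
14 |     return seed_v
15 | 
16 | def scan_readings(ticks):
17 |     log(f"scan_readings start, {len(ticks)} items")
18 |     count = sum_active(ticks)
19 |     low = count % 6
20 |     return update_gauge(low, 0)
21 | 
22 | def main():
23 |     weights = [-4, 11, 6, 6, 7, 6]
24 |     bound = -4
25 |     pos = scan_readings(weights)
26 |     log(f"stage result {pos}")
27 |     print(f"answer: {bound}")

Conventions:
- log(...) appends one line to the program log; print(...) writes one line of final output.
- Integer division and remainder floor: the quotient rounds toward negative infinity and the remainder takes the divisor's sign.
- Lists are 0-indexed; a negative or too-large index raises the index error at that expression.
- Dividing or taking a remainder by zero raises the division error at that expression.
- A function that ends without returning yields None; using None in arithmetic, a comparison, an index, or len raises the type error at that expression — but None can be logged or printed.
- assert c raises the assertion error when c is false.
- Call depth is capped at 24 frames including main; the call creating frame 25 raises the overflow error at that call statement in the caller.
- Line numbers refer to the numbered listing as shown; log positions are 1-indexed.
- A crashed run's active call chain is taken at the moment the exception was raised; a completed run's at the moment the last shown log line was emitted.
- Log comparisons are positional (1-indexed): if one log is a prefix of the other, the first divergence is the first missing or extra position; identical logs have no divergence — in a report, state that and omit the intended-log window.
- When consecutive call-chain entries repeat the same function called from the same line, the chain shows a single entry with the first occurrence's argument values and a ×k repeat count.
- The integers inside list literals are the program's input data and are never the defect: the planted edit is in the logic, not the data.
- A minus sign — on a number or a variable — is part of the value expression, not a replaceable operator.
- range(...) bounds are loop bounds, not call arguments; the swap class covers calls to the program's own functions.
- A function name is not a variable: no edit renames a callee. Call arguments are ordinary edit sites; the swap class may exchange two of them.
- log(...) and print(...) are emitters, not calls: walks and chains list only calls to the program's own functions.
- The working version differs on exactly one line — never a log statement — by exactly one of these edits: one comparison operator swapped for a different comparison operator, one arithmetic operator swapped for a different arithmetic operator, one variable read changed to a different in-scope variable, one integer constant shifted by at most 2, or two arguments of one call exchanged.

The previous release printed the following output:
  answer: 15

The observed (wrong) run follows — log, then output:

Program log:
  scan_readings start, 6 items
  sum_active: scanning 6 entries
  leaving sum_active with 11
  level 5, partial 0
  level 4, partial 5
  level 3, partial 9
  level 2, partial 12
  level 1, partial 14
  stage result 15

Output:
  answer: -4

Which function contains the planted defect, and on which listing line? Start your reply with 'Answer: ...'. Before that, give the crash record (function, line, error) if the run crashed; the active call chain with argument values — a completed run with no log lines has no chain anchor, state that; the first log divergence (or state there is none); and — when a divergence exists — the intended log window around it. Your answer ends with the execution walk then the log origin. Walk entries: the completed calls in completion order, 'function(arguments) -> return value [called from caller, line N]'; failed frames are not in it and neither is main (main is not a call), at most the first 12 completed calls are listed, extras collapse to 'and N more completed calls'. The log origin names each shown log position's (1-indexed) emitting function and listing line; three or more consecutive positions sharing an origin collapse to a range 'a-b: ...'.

Answer: the defect is in main at line 27.
Key fact: Nothing in the log betrays the bug — only the output does.
Call chain: main.
First divergence: there is none — every log position agrees.
Execution walk:
  sum_active([-4, 11, 6, 6, 7, 6]) -> 11  [called from scan_readings, line 18]
  update_gauge(0, 15) -> 15  [called from update_gauge, line 5]
  update_gauge(1, 14) -> 15  [called from update_gauge, line 5]
  update_gauge(2, 12) -> 15  [called from update_gauge, line 5]
  update_gauge(3, 9) -> 15  [called from update_gauge, line 5]
  update_gauge(4, 5) -> 15  [called from update_gauge, line 5]
  update_gauge(5, 0) -> 15  [called from scan_readings, line 20]
  scan_readings([-4, 11, 6, 6, 7, 6]) -> 15  [called from main, line 25]
Origin of each log line:
  1: from scan_readings, line 17
  2: from sum_active, line 8
  3: from sum_active, line 13
  4-8: from update_gauge, line 4
  9: from main, line 26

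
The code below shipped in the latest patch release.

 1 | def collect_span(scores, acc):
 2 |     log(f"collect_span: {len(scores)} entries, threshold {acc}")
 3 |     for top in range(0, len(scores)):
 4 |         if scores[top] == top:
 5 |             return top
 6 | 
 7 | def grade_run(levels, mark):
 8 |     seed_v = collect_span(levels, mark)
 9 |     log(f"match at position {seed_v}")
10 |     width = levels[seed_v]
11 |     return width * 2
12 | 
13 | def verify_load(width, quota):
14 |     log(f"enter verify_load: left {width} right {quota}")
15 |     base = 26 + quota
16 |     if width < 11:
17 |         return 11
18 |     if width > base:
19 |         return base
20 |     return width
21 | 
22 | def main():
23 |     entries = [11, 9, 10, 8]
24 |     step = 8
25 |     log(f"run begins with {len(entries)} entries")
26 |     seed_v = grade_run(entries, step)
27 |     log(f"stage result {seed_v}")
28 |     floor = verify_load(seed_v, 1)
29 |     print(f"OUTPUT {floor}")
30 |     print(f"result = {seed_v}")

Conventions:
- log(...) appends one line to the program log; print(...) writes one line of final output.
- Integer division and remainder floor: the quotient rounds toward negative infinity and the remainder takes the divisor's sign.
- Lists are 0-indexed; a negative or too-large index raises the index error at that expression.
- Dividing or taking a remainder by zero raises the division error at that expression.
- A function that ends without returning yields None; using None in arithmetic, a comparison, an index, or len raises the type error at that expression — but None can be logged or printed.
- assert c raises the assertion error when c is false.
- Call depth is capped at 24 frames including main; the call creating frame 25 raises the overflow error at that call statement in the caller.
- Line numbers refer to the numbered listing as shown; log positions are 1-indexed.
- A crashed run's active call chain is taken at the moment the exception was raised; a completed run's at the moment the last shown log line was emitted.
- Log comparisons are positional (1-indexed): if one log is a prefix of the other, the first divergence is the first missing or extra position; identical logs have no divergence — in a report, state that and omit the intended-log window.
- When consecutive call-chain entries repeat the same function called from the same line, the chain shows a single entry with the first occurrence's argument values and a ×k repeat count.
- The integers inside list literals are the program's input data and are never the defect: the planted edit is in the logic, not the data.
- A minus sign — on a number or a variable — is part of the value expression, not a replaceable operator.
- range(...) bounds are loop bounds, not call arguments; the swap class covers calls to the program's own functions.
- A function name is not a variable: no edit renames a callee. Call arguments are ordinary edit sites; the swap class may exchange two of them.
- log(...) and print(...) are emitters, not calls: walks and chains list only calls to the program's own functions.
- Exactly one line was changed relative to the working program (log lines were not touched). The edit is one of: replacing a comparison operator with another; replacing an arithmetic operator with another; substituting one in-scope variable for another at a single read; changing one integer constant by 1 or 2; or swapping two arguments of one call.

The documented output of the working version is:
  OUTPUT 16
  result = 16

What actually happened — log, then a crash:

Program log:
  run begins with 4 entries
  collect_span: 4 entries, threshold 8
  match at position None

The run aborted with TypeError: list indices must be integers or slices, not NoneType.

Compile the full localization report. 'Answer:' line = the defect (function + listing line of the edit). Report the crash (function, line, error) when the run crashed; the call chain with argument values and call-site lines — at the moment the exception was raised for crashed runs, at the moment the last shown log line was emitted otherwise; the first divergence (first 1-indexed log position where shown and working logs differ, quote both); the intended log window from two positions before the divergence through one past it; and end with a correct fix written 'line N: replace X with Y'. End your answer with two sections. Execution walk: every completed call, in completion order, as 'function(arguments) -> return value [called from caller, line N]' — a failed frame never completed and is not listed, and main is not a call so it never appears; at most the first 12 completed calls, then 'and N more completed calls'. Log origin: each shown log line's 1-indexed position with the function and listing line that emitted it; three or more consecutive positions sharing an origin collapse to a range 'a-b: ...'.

Answer: the defect is in collect_span at line 4.
Key observation: Log line 3 is where behavior first shows: 'match at position None' appears instead of 'match at position 3'.
Crash: grade_run, line 10, TypeError.
Call chain: main -> grade_run([11, 9, 10, 8], 8) (called at line 26).
First divergence: position 3; shown 'match at position None' vs intended 'match at position 3'.
Intended log window:
  1: run begins with 4 entries
  2: collect_span: 4 entries, threshold 8
  3: match at position 3
  4: stage result 16
Execution walk:
  collect_span([11, 9, 10, 8], 8) -> None  [called from grade_run, line 8]
Log line origins:
  1: logged in main at line 25
  2: logged in collect_span at line 2
  3: logged in grade_run at line 9
A correct fix: line 4: replace `scores[top] == top` with `scores[top] == acc`.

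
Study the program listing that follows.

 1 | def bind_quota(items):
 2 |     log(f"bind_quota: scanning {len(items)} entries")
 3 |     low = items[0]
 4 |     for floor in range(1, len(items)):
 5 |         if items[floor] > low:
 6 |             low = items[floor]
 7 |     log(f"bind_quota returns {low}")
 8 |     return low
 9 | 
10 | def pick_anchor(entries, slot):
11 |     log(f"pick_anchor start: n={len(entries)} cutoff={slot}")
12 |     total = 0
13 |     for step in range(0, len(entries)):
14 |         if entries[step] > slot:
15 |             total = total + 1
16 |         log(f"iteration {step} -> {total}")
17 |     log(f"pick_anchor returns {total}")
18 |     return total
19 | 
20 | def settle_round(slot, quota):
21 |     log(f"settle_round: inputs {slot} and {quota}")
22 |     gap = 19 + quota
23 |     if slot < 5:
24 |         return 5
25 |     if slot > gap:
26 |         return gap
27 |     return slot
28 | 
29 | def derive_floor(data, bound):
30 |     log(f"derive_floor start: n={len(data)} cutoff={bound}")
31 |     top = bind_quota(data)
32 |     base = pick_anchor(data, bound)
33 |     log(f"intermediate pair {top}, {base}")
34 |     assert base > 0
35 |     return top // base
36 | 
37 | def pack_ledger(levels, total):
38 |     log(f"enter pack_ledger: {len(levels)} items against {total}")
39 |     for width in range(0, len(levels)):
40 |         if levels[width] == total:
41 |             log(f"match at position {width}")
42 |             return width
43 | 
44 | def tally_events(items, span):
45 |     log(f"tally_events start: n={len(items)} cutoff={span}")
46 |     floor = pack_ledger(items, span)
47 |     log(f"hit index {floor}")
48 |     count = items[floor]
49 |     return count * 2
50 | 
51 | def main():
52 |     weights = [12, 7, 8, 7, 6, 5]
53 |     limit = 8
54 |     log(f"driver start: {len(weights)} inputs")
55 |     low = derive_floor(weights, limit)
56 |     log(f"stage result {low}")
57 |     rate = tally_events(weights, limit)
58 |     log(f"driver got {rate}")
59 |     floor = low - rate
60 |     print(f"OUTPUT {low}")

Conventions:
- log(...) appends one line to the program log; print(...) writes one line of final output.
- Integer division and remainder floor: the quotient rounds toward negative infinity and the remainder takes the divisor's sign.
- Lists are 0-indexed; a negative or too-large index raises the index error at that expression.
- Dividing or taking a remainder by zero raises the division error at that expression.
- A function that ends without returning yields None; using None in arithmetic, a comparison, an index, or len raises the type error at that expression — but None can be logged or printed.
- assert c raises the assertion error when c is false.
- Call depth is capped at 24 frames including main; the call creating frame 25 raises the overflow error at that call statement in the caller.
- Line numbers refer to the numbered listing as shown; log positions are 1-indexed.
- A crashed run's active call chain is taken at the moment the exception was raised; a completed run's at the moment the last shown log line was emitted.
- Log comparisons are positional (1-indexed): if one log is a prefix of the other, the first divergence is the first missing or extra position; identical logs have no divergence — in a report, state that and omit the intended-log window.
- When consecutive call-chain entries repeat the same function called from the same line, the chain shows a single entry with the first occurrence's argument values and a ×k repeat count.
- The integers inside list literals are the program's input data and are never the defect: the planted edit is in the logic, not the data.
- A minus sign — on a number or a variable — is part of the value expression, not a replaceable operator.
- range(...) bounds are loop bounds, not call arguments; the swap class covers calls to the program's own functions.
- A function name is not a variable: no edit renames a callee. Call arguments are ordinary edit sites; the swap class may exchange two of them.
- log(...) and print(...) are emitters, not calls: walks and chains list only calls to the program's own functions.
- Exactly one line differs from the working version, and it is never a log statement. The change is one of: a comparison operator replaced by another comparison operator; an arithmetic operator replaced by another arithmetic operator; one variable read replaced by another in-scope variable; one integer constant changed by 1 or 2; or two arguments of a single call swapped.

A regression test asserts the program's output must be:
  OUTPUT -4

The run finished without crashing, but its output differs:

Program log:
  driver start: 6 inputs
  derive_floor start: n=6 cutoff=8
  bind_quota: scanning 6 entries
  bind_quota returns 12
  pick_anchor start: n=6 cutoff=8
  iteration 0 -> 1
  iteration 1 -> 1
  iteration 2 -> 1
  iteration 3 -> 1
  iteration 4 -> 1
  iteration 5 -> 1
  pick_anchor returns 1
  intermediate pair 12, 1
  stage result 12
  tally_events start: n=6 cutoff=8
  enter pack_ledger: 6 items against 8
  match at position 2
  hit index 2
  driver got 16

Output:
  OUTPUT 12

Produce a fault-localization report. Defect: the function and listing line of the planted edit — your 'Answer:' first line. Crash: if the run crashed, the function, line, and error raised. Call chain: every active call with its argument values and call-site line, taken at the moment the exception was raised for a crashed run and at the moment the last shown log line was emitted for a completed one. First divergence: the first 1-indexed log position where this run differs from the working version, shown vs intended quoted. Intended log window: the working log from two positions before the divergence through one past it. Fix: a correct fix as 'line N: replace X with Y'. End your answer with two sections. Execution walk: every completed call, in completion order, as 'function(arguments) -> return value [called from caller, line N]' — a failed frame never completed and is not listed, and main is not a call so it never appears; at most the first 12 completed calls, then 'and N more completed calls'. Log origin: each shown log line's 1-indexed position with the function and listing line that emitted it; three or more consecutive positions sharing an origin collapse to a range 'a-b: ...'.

Answer: the defect is in main at line 60.
Key observation: Log streams are identical — the defect surfaces only in the printed output.
Call chain: main.
First divergence: none (the log streams are identical).
Execution walk:
  bind_quota([12, 7, 8, 7, 6, 5]) -> 12  [called from derive_floor, line 31]
  pick_anchor([12, 7, 8, 7, 6, 5], 8) -> 1  [called from derive_floor, line 32]
  derive_floor([12, 7, 8, 7, 6, 5], 8) -> 12  [called from main, line 55]
  pack_ledger([12, 7, 8, 7, 6, 5], 8) -> 2  [called from tally_events, line 46]
  tally_events([12, 7, 8, 7, 6, 5], 8) -> 16  [called from main, line 57]
Log origins:
  1 — main, line 54
  2 — derive_floor, line 30
  3 — bind_quota, line 2
  4 — bind_quota, line 7
  5 — pick_anchor, line 11
  6-11 — pick_anchor, line 16
  12 — pick_anchor, line 17
  13 — derive_floor, line 33
  14 — main, line 56
  15 — tally_events, line 45
  16 — pack_ledger, line 38
  17 — pack_ledger, line 41
  18 — tally_events, line 47
  19 — main, line 58
A correct fix: line 60: replace `low` with `floor`.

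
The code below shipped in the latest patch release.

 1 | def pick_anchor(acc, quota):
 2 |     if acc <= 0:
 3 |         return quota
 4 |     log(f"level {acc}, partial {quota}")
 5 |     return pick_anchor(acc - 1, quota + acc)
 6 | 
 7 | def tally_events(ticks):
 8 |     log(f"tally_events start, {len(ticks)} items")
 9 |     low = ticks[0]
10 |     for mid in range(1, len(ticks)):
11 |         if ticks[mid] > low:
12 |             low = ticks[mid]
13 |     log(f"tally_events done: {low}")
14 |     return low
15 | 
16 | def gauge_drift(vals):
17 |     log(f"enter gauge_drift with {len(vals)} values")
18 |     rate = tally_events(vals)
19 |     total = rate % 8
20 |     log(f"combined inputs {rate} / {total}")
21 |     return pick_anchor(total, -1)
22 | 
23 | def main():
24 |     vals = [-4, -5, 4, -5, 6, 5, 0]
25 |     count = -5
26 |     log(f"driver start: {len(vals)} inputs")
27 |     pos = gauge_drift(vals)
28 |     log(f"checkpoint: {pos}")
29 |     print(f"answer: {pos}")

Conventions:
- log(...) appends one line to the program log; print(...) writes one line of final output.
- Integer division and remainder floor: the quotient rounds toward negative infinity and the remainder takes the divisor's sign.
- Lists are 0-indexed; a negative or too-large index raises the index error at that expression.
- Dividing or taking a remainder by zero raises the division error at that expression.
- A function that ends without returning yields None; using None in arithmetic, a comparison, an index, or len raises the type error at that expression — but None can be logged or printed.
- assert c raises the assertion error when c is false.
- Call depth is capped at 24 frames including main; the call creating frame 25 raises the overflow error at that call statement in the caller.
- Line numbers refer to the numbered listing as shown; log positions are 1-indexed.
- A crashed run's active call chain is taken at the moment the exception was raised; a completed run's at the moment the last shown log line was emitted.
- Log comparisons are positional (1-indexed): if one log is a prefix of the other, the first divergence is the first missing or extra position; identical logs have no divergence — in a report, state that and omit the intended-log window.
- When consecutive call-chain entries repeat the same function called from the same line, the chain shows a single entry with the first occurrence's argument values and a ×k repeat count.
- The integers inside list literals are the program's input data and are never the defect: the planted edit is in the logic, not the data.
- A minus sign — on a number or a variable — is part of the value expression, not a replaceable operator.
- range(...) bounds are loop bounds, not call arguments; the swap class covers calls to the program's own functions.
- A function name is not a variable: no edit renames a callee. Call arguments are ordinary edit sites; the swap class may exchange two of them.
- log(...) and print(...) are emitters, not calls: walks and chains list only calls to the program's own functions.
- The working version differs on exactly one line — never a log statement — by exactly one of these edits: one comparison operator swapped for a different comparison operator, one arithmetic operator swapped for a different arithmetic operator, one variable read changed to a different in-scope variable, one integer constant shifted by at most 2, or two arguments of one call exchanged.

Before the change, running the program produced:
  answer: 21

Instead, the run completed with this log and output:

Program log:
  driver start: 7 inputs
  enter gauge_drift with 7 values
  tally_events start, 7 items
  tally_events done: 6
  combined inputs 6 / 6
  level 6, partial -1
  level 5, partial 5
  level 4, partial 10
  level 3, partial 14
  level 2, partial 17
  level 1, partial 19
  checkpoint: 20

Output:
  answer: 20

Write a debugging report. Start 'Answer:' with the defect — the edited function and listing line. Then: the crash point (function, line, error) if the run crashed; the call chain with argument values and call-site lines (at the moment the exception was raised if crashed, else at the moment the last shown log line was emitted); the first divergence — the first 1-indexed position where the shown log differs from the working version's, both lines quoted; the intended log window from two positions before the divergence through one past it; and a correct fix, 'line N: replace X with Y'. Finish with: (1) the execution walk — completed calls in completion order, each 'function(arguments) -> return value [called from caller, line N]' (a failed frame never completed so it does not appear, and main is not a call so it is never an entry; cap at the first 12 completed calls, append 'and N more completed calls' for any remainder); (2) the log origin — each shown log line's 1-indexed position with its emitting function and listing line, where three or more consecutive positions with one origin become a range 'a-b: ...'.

Answer: the defect is in gauge_drift at line 21.
Core observation: At log position 6 the runs split — shown 'level 6, partial -1', but the working version logs 'level 6, partial 0'.
Call chain: main.
First divergence: position 6 — the shown line 'level 6, partial -1' should read 'level 6, partial 0'.
Intended log window:
  4: tally_events done: 6
  5: combined inputs 6 / 6
  6: level 6, partial 0
  7: level 5, partial 6
Execution walk:
  tally_events([-4, -5, 4, -5, 6, 5, 0]) -> 6  [called from gauge_drift, line 18]
  pick_anchor(0, 20) -> 20  [called from pick_anchor, line 5]
  pick_anchor(1, 19) -> 20  [called from pick_anchor, line 5]
  pick_anchor(2, 17) -> 20  [called from pick_anchor, line 5]
  pick_anchor(3, 14) -> 20  [called from pick_anchor, line 5]
  pick_anchor(4, 10) -> 20  [called from pick_anchor, line 5]
  pick_anchor(5, 5) -> 20  [called from pick_anchor, line 5]
  pick_anchor(6, -1) -> 20  [called from gauge_drift, line 21]
  gauge_drift([-4, -5, 4, -5, 6, 5, 0]) -> 20  [called from main, line 27]
Log origin:
  1: logged in main at line 26
  2: logged in gauge_drift at line 17
  3: logged in tally_events at line 8
  4: logged in tally_events at line 13
  5: logged in gauge_drift at line 20
  6-11: logged in pick_anchor at line 4
  12: logged in main at line 28
A correct fix: line 21: replace `-1` with `0`.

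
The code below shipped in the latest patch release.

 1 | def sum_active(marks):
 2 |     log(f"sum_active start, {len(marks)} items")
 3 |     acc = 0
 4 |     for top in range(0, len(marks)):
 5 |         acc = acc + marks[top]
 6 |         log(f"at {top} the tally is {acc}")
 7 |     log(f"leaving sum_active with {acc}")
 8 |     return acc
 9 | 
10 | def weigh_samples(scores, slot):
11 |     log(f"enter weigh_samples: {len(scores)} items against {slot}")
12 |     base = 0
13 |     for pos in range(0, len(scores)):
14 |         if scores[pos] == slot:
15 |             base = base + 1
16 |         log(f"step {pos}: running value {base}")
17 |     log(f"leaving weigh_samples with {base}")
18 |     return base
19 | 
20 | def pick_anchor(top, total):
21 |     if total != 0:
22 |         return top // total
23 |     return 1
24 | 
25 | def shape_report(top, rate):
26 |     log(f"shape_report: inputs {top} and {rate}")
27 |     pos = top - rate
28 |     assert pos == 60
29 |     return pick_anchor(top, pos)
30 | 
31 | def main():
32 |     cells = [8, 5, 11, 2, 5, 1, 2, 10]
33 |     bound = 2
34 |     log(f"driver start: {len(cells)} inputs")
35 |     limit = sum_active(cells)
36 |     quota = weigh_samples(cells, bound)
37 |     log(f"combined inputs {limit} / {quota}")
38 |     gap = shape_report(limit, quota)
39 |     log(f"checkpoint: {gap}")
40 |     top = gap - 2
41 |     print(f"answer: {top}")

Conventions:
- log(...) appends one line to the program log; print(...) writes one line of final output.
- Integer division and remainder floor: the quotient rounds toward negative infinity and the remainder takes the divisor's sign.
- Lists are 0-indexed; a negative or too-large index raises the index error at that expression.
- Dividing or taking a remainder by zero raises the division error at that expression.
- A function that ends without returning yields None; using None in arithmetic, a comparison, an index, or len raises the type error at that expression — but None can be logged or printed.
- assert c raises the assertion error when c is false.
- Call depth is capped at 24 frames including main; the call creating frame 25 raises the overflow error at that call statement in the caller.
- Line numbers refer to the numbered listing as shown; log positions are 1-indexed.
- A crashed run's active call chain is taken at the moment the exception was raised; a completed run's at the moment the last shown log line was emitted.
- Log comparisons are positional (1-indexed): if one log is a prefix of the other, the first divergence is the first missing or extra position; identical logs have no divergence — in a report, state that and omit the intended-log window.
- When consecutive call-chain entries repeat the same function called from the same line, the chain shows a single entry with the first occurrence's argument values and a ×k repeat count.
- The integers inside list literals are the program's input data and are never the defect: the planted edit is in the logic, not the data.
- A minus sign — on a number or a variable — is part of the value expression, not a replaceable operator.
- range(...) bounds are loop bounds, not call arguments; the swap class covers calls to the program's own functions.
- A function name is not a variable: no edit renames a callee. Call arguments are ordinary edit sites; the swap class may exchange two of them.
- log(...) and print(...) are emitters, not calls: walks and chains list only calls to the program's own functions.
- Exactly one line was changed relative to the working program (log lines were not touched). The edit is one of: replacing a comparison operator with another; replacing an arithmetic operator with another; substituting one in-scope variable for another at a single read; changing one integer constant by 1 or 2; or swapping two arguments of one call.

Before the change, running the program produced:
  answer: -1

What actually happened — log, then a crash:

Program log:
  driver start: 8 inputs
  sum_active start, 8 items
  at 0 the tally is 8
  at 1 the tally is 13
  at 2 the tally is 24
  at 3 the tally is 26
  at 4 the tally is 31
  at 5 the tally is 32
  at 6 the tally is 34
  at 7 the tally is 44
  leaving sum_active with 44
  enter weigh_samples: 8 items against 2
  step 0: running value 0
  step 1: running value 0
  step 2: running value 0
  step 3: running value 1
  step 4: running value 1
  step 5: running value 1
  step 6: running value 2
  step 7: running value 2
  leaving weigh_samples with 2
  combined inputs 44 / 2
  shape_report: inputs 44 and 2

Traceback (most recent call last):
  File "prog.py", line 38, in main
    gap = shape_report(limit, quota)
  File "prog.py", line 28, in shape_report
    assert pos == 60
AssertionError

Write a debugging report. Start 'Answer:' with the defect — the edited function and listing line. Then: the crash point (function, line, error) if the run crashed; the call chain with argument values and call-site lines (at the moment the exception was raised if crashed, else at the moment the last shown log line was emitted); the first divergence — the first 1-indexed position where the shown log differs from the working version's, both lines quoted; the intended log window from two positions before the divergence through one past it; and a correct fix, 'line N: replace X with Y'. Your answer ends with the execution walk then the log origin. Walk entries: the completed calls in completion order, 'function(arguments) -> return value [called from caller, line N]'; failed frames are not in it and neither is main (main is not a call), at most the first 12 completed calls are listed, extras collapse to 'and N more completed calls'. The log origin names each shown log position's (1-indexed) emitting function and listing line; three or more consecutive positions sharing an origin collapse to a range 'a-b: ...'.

Answer: the defect is in shape_report at line 28.
Key observation: A complete run would log 'checkpoint: 1' next, but this one stopped at 23 lines.
Crash: shape_report, line 28, AssertionError.
Call chain: main -> shape_report(44, 2) (called at line 38).
First divergence: position 24 — the faulty run's log ends after 23 lines; the working version continues with 'checkpoint: 1'.
Intended log window:
  22: combined inputs 44 / 2
  23: shape_report: inputs 44 and 2
  24: checkpoint: 1
Execution walk:
  sum_active([8, 5, 11, 2, 5, 1, 2, 10]) -> 44  [called from main, line 35]
  weigh_samples([8, 5, 11, 2, 5, 1, 2, 10], 2) -> 2  [called from main, line 36]
Origin of each log line:
  1 — main, line 34
  2 — sum_active, line 2
  3-10 — sum_active, line 6
  11 — sum_active, line 7
  12 — weigh_samples, line 11
  13-20 — weigh_samples, line 16
  21 — weigh_samples, line 17
  22 — main, line 37
  23 — shape_report, line 26
A correct fix: line 28: replace `==` with `<=`.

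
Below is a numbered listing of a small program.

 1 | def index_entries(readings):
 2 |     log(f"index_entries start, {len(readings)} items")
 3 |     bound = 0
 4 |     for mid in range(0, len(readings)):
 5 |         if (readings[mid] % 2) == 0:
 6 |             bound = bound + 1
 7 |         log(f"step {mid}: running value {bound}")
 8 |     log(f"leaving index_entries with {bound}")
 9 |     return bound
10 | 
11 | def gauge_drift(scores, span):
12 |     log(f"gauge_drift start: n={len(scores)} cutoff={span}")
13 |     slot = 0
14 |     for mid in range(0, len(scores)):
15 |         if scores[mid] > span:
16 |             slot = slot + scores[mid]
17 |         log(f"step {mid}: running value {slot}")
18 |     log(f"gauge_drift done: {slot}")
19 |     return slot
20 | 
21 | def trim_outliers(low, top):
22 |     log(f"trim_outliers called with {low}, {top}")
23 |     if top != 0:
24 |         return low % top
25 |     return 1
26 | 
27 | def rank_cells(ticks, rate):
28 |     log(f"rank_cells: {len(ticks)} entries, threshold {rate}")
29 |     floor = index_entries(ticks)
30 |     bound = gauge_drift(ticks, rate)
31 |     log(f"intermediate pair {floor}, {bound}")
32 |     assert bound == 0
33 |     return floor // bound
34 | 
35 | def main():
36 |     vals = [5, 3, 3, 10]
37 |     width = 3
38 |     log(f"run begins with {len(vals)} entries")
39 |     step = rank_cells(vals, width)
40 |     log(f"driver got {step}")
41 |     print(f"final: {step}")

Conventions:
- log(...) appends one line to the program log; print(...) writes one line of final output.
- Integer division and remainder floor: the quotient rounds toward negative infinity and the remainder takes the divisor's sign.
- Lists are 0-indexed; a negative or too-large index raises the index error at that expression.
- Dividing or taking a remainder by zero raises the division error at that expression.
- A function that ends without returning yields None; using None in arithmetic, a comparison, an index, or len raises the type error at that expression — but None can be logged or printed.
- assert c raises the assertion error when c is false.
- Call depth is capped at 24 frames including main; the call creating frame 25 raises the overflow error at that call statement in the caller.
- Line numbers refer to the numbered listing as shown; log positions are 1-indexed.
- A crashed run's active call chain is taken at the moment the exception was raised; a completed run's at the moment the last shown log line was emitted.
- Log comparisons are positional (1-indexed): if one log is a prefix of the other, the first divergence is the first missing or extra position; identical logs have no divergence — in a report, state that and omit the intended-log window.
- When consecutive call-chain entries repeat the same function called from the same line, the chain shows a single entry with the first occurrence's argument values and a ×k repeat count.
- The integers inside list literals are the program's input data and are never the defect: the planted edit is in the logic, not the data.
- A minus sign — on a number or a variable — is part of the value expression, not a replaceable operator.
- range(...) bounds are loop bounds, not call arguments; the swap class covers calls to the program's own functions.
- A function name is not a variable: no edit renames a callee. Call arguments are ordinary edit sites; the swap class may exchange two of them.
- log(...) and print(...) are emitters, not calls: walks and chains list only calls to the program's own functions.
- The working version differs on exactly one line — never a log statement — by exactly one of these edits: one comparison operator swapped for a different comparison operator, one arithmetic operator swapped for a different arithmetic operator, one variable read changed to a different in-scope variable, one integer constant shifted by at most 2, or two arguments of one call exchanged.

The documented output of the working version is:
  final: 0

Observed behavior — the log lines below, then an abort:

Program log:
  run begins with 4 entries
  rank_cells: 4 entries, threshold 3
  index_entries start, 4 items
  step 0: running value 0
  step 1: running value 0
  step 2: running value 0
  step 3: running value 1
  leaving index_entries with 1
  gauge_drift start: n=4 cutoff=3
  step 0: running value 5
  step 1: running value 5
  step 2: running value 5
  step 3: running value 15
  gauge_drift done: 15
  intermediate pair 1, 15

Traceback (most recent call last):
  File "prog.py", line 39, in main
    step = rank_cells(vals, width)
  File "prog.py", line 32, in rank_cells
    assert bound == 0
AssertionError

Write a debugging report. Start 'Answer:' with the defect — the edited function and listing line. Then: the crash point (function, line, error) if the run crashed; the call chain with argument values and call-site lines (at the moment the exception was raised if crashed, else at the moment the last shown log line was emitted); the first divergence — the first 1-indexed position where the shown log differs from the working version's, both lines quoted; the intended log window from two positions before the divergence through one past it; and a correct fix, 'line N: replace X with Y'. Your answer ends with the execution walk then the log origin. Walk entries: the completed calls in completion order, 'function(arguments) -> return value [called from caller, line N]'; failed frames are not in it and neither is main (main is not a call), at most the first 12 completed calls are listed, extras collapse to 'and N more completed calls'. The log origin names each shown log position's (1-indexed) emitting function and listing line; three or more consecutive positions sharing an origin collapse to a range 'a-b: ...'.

Answer: the defect is in rank_cells at line 32.
Key observation: A complete run would log 'driver got 0' next, but this one stopped at 15 lines.
Crash: rank_cells, line 32, AssertionError.
Call chain: main -> rank_cells([5, 3, 3, 10], 3) (called at line 39).
First divergence: position 16 — the faulty run's log ends after 15 lines; the working version continues with 'driver got 0'.
Intended log window:
  14: gauge_drift done: 15
  15: intermediate pair 1, 15
  16: driver got 0
Execution walk:
  index_entries([5, 3, 3, 10]) -> 1  [called from rank_cells, line 29]
  gauge_drift([5, 3, 3, 10], 3) -> 15  [called from rank_cells, line 30]
Log origins:
  1: logged in main at line 38
  2: logged in rank_cells at line 28
  3: logged in index_entries at line 2
  4-7: logged in index_entries at line 7
  8: logged in index_entries at line 8
  9: logged in gauge_drift at line 12
  10-13: logged in gauge_drift at line 17
  14: logged in gauge_drift at line 18
  15: logged in rank_cells at line 31
A correct fix: line 32: replace `==` with `>`.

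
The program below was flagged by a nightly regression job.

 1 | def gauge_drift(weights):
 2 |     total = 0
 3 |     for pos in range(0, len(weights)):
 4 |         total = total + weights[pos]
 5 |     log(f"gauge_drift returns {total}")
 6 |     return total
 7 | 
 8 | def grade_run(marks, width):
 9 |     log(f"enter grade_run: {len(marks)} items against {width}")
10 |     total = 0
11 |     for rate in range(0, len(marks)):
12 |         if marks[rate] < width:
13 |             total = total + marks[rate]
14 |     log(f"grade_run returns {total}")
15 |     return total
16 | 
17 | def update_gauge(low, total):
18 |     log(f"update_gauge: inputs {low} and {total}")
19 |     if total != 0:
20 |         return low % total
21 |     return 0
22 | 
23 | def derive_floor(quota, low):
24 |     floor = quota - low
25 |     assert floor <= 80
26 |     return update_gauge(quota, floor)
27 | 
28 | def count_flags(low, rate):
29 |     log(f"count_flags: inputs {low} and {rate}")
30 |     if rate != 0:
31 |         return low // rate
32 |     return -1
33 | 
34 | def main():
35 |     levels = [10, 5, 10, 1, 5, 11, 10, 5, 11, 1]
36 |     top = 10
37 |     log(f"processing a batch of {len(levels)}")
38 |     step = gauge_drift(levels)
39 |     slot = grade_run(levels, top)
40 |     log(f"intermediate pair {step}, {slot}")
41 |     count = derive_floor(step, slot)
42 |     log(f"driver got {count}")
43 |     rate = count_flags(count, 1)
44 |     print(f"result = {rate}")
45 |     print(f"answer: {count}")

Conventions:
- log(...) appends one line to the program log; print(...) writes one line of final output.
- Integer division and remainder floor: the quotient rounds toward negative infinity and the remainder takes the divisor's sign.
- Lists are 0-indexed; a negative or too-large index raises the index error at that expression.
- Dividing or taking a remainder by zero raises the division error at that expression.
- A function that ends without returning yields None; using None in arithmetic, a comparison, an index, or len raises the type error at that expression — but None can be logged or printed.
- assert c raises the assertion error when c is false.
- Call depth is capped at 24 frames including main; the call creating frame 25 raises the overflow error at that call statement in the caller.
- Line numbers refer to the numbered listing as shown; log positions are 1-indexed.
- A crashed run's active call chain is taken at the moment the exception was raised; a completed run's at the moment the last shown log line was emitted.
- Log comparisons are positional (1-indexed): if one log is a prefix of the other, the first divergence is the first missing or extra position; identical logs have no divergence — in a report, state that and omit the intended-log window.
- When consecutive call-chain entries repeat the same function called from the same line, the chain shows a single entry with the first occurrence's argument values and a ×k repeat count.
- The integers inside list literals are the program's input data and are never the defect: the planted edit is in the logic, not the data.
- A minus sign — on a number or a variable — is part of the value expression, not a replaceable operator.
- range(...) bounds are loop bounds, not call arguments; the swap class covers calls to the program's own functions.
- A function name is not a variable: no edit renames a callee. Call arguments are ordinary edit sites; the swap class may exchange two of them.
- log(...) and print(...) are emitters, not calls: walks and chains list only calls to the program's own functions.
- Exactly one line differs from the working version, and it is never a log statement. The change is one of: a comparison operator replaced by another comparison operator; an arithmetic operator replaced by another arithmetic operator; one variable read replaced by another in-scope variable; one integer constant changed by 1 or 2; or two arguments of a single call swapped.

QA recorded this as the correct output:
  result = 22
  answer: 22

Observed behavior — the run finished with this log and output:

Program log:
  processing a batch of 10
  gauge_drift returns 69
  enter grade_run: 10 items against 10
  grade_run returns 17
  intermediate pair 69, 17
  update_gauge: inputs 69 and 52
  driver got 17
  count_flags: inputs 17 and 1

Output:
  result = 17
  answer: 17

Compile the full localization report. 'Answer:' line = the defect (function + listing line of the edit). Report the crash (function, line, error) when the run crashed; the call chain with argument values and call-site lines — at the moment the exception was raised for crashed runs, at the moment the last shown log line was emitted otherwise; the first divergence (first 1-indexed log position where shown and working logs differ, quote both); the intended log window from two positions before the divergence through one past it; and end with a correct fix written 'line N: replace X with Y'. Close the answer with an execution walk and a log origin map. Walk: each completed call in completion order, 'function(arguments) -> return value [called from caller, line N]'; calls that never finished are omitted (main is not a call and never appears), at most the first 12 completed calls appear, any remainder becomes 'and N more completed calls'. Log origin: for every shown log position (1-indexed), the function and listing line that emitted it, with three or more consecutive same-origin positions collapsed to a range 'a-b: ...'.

Answer: the defect is in grade_run at line 12.
The tell: Everything matches until log position 4, which reads 'grade_run returns 17' in place of 'grade_run returns 22'.
Call chain: main -> count_flags(17, 1) (called at line 43).
First divergence: position 4; shown 'grade_run returns 17' vs intended 'grade_run returns 22'.
Intended log window:
  2: gauge_drift returns 69
  3: enter grade_run: 10 items against 10
  4: grade_run returns 22
  5: intermediate pair 69, 22
Execution walk:
  gauge_drift([10, 5, 10, 1, 5, 11, 10, 5, 11, 1]) -> 69  [called from main, line 38]
  grade_run([10, 5, 10, 1, 5, 11, 10, 5, 11, 1], 10) -> 17  [called from main, line 39]
  update_gauge(69, 52) -> 17  [called from derive_floor, line 26]
  derive_floor(69, 17) -> 17  [called from main, line 41]
  count_flags(17, 1) -> 17  [called from main, line 43]
Log origins:
  1: logged in main at line 37
  2: logged in gauge_drift at line 5
  3: logged in grade_run at line 9
  4: logged in grade_run at line 14
  5: logged in main at line 40
  6: logged in update_gauge at line 18
  7: logged in main at line 42
  8: logged in count_flags at line 29
A correct fix: line 12: replace `<` with `>`.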